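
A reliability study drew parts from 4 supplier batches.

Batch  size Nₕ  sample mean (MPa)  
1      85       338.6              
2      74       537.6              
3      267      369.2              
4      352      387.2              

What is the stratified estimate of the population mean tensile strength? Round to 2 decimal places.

N = 778; weights Wₕ = Nₕ/N = (0.1093, 0.0951, 0.3432, 0.4524).
x̄_st = Σ Wₕ·x̄ₕ = 0.1093·338.6 + 0.0951·537.6 + 0.3432·369.2 + 0.4524·387.2 ≈ 390.0183...
→ 390.02.

390.02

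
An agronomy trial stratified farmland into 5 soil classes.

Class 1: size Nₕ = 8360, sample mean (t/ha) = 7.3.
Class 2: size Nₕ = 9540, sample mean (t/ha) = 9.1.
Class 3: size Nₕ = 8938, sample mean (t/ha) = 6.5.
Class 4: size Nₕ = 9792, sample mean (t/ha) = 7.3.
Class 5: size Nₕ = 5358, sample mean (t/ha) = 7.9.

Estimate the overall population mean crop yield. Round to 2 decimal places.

7.62

x̄_st = (Σ Nₕx̄ₕ) / (Σ Nₕ) = (8360·7.3 + 9540·9.1 + 8938·6.5 + 9792·7.3 + 5358·7.9) / 41988
= 319748.8 / 41988 = 7.6152... → 7.62.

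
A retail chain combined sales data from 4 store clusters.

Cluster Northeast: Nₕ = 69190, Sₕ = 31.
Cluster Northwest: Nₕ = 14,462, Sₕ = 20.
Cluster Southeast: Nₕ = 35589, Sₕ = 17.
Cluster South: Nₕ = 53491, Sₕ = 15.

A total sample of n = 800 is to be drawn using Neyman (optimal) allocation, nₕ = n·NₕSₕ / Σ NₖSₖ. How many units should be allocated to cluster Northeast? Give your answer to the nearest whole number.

Σ NₕSₕ = 69190·31 + 14462·20 + 35589·17 + 53491·15 = 3841508.
Share for Northeast: 2144890/3841508 = 0.55835.
n_Northeast = 800 × 0.55835 = 446.677... → 447.

447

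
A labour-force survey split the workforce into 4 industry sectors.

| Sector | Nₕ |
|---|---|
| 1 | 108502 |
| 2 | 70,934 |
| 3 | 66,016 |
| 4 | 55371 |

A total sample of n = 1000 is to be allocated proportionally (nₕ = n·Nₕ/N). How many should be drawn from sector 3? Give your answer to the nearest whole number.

219

Share of sector 3 = 66016/300823 = 0.21945.
Allocate 1000 × 0.21945 = 219.451... → 219.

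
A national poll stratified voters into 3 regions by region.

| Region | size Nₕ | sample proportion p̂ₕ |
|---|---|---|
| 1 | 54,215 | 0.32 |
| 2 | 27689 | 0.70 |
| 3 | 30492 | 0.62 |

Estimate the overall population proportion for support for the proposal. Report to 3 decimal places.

0.495

Wₕ = Nₕ/N with N = 112396: 0.4824, 0.2464, 0.2713.
p̂_st = 0.4824·0.32 + 0.2464·0.70 + 0.2713·0.62 ≈ 0.49500... → 0.495.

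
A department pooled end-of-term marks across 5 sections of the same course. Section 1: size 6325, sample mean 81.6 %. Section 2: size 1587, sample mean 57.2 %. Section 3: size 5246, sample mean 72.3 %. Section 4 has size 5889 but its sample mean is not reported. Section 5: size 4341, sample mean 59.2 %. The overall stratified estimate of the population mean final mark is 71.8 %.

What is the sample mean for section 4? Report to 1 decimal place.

Σ Nₕx̄ₕ = N·μ, so 5889·x̄_4 = 23388·71.8 − (6325·81.6 + 1587·57.2 + 5246·72.3 + 4341·59.2).
= 1679258.4 − 1243169.4 = 436089.
x̄_4 = 436089 / 5889 = 74.051... → 74.1.

74.1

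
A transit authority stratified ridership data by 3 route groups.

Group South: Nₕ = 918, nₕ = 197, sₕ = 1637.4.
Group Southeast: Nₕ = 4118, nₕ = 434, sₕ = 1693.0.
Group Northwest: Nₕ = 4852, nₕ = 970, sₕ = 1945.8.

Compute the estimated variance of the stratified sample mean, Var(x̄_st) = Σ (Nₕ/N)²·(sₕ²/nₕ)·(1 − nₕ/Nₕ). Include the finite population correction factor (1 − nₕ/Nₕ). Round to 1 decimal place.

1868.8

N = 9888; Wₕ = Nₕ/N.
group South: (918/9888)²·1637.4²/197·(1 − 197/918) = 92.1307
group Southeast: (4118/9888)²·1693.0²/434·(1 − 434/4118) = 1024.7389
group Northwest: (4852/9888)²·1945.8²/970·(1 − 970/4852) = 751.9415
Sum = 1868.8112 → 1868.8.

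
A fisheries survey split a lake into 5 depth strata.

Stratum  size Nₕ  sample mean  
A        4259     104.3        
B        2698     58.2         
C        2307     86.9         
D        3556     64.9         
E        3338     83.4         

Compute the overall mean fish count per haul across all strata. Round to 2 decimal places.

N = 16158; weights Wₕ = Nₕ/N = (0.2636, 0.1670, 0.1428, 0.2201, 0.2066).
x̄_st = Σ Wₕ·x̄ₕ = 0.2636·104.3 + 0.1670·58.2 + 0.1428·86.9 + 0.2201·64.9 + 0.2066·83.4 ≈ 81.1294...
→ 81.13.

81.13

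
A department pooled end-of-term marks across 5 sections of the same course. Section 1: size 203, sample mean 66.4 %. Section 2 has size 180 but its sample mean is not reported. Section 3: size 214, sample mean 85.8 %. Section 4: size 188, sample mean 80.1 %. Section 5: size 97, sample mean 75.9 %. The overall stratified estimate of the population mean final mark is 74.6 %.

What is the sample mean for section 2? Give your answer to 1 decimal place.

64.1

N = 203 + 180 + 214 + 188 + 97 = 882.
Overall total = μ·N = 74.6·882 = 65797.2.
Subtract the known strata: 203·66.4 + 214·85.8 + 188·80.1 + 97·75.9 = 54261.5.
Remaining total for section 2: 65797.2 − 54261.5 = 11535.7.
Divide by its size: 11535.7 / 180 = 64.087... → 64.1.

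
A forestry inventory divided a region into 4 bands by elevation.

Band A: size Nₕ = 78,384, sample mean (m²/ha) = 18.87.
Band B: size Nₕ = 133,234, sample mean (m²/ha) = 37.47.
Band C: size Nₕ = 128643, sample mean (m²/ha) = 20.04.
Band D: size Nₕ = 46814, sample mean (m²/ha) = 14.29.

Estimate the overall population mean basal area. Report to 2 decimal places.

N = 78384 + 133234 + 128643 + 46814 = 387075.
Overall mean = Σ (Nₕ/N)·x̄ₕ — weight by population share, not a simple average.
Σ Nₕx̄ₕ = 78384·18.87 + 133234·37.47 + 128643·20.04 + 46814·14.29 = 1479106.08 + 4992277.98 + 2578005.72 + 668972.06 = 9718361.84.
Divide by N: 9718361.84 / 387075 = 25.1072... → 25.11.

25.11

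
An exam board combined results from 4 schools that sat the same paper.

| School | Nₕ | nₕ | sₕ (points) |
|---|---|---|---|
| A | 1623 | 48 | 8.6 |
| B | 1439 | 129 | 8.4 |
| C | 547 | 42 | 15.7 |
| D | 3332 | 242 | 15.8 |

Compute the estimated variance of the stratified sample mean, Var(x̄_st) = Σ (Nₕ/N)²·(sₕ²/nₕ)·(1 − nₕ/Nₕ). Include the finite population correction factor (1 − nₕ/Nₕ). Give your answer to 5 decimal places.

N = 6941; Wₕ = Nₕ/N.
school A: (1623/6941)²·8.6²/48·(1 − 48/1623) = 0.08175431
school B: (1439/6941)²·8.4²/129·(1 − 129/1439) = 0.02140212
school C: (547/6941)²·15.7²/42·(1 − 42/547) = 0.03364997
school D: (3332/6941)²·15.8²/242·(1 − 242/3332) = 0.22045411
Sum = 0.35726050 → 0.35726.

0.35726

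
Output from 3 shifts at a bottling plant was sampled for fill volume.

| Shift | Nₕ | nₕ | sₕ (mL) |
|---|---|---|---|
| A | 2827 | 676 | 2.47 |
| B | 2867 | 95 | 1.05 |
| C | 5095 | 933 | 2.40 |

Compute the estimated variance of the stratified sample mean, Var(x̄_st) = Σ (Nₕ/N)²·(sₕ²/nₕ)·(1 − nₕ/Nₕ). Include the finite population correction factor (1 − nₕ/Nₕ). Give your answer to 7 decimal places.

N = 10789; Wₕ = Nₕ/N.
shift A: (2827/10789)²·2.47²/676·(1 − 676/2827) = 0.0004714667
shift B: (2867/10789)²·1.05²/95·(1 − 95/2867) = 0.0007923435
shift C: (5095/10789)²·2.40²/933·(1 − 933/5095) = 0.0011246690
Sum = 0.0023884793 → 0.0023885.

0.0023885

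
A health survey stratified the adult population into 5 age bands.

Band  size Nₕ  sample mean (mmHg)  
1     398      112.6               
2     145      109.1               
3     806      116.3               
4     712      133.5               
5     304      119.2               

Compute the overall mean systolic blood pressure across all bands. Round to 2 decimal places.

120.79

N = 398 + 145 + 806 + 712 + 304 = 2365.
Weight each subgroup mean by Nₕ/N and sum.
Σ Nₕx̄ₕ = 398·112.6 + 145·109.1 + 806·116.3 + 712·133.5 + 304·119.2 = 44814.8 + 15819.5 + 93737.8 + 95052 + 36236.8 = 285660.9.
Divide by N: 285660.9 / 2365 = 120.7868... → 120.79.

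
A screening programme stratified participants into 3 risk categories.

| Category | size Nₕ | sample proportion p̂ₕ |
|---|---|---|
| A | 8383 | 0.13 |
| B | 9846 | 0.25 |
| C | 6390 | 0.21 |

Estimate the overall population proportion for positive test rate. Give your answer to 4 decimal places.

Wₕ = Nₕ/N with N = 24619: 0.3405, 0.3999, 0.2596.
p̂_st = 0.3405·0.13 + 0.3999·0.25 + 0.2596·0.21 ≈ 0.198757... → 0.1988.

0.1988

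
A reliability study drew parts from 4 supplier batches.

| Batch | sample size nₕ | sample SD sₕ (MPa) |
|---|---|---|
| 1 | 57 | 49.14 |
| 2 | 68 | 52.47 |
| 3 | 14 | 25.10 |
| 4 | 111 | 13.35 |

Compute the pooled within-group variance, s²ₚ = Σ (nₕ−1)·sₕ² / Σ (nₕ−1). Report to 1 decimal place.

1412.5

1: (57−1)·49.14² = 56·2414.7396 = 135225.4176
2: (68−1)·52.47² = 67·2753.1009 = 184457.7603
3: (14−1)·25.10² = 13·630.01 = 8190.13
4: (111−1)·13.35² = 110·178.2225 = 19604.475
Numerator = 347477.7829; denominator = Σ(nₕ−1) = 246.
s²ₚ = 347477.7829/246 = 1412.511... → 1412.5.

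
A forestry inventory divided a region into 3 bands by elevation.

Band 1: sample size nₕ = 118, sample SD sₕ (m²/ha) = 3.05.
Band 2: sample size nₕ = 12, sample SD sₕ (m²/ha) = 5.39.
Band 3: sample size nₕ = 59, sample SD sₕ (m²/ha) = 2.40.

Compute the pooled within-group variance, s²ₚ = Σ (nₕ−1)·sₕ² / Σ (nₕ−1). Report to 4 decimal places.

Degrees of freedom: 117 + 11 + 58 = 186.
Σ(nₕ−1)sₕ² = 117·9.3025 + 11·29.0521 + 58·5.76 = 1742.0456.
s²ₚ = 1742.0456 / 186 = 9.365837... → 9.3658.

9.3658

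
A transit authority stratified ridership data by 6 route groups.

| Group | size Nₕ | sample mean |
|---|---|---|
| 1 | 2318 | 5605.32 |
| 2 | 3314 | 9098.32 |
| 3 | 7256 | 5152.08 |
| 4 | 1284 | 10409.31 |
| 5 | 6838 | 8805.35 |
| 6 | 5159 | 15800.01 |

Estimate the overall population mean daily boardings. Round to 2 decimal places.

9003.68

N = 2318 + 3314 + 7256 + 1284 + 6838 + 5159 = 26169.
Overall mean = Σ (Nₕ/N)·x̄ₕ — weight by population share, not a simple average.
Σ Nₕx̄ₕ = 2318·5605.32 + 3314·9098.32 + 7256·5152.08 + 1284·10409.31 + 6838·8805.35 + 5159·15800.01 = 12993131.76 + 30151832.48 + 37383492.48 + 13365554.04 + 60210983.3 + 81512251.59 = 235617245.65.
Divide by N: 235617245.65 / 26169 = 9003.6778... → 9003.68.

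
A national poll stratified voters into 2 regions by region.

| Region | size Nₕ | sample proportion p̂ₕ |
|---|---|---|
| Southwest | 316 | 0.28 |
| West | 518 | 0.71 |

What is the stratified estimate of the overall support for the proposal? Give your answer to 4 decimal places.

N = 316 + 518 = 834.
Overall proportion = Σ (Nₕ/N)·p̂ₕ.
Σ Nₕp̂ₕ = 88.48 + 367.78 = 456.26.
456.26 / 834 = 0.547074... → 0.5471.

0.5471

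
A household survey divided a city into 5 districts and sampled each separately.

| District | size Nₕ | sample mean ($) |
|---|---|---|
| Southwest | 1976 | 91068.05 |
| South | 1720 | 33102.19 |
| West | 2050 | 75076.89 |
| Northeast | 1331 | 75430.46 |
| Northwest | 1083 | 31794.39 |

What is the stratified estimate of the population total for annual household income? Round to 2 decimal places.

Population total = Σ Nₕ·x̄ₕ (each stratum's size times its mean).
1976·91068.05 + 1720·33102.19 + 2050·75076.89 + 1331·75430.46 + 1083·31794.39 = 179950466.8 + 56935766.8 + 153907624.5 + 100397942.26 + 34433324.37 = 525625124.73.

525625124.73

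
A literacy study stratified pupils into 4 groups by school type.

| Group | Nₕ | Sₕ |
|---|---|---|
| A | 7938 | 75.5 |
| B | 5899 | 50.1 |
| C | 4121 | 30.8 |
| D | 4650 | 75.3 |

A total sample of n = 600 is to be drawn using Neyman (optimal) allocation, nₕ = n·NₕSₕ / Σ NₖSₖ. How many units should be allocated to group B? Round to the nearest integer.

Σ NₕSₕ = 7938·75.5 + 5899·50.1 + 4121·30.8 + 4650·75.3 = 1371930.7.
Share for B: 295539.9/1371930.7 = 0.21542.
n_B = 600 × 0.21542 = 129.251... → 129.

129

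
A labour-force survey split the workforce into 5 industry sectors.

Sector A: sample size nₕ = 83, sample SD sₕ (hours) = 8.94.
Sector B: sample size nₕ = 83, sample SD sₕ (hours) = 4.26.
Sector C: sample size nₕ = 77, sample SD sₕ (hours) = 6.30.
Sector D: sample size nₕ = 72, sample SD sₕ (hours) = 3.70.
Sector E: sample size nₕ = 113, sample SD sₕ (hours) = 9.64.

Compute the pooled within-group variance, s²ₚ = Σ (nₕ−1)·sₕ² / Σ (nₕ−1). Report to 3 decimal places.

Degrees of freedom: 82 + 82 + 76 + 71 + 112 = 423.
Σ(nₕ−1)sₕ² = 82·79.9236 + 82·18.1476 + 76·39.69 + 71·13.69 + 112·92.9296 = 22438.3836.
s²ₚ = 22438.3836 / 423 = 53.04582... → 53.046.

53.046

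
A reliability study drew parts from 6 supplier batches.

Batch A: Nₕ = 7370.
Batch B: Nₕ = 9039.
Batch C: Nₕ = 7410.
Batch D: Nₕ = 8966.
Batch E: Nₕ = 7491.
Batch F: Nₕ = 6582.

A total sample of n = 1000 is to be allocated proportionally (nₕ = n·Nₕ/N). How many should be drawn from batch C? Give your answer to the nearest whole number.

158

Share of batch C = 7410/46858 = 0.15814.
Allocate 1000 × 0.15814 = 158.137... → 158.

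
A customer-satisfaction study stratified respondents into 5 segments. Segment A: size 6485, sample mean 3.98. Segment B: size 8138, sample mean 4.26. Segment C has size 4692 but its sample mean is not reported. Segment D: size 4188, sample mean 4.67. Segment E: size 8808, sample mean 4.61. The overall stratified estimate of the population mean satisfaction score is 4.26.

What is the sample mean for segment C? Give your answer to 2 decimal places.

3.62

N = 6485 + 8138 + 4692 + 4188 + 8808 = 32311.
Overall total = μ·N = 4.26·32311 = 137644.86.
Subtract the known strata: 6485·3.98 + 8138·4.26 + 4188·4.67 + 8808·4.61 = 120641.02.
Remaining total for segment C: 137644.86 − 120641.02 = 17003.84.
Divide by its size: 17003.84 / 4692 = 3.6240... → 3.62.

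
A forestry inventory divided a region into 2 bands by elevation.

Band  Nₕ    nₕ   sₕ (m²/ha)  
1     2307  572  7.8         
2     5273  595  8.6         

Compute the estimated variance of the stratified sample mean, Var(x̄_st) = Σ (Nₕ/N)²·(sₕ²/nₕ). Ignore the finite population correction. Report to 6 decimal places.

N = 7580. Term for each stratum: Wₕ²sₕ²/nₕ.
Var(x̄_st) = 0.009852580 + 0.060152969 = 0.070005549 → 0.070006.

0.070006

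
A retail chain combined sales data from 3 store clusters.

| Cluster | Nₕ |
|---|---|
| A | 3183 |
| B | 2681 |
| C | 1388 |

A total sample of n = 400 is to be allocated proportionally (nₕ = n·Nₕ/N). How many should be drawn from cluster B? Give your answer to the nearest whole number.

Share of cluster B = 2681/7252 = 0.36969.
Allocate 400 × 0.36969 = 147.876... → 148.

148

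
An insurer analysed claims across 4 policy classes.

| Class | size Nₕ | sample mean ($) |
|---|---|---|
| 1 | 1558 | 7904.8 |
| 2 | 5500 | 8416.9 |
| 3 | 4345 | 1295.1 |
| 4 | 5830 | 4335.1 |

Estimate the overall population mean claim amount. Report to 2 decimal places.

5194.07

N = 1558 + 5500 + 4345 + 5830 = 17233.
The stratified mean weights each stratum mean by its population share Nₕ/N.
Σ Nₕx̄ₕ = 1558·7904.8 + 5500·8416.9 + 4345·1295.1 + 5830·4335.1 = 12315678.4 + 46292950 + 5627209.5 + 25273633 = 89509470.9.
Divide by N: 89509470.9 / 17233 = 5194.0736... → 5194.07.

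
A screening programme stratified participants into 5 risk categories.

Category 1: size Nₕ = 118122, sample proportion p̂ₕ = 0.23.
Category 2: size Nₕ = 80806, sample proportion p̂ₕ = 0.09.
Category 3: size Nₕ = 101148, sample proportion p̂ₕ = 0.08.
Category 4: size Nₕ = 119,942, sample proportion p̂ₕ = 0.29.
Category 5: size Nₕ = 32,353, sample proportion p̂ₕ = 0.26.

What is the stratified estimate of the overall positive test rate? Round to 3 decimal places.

0.190

N = 118122 + 80806 + 101148 + 119942 + 32353 = 452371.
Overall proportion = Σ (Nₕ/N)·p̂ₕ.
Σ Nₕp̂ₕ = 27168.06 + 7272.54 + 8091.84 + 34783.18 + 8411.78 = 85727.4.
85727.4 / 452371 = 0.18951... → 0.190.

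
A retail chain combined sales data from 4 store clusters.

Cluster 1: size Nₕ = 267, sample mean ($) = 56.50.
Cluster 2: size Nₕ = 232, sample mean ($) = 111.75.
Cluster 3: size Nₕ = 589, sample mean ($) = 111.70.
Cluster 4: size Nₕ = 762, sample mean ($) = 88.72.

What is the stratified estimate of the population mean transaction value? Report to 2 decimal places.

N = 1850; weights Wₕ = Nₕ/N = (0.1443, 0.1254, 0.3184, 0.4119).
x̄_st = Σ Wₕ·x̄ₕ = 0.1443·56.50 + 0.1254·111.75 + 0.3184·111.70 + 0.4119·88.72 ≈ 94.2743...
→ 94.27.

94.27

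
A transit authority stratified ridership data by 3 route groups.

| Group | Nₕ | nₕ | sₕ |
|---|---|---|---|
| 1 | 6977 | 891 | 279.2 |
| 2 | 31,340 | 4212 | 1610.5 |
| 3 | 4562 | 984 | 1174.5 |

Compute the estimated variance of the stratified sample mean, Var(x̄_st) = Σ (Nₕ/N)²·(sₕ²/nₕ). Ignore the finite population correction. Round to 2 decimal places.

347.14

N = 42879. Term for each stratum: Wₕ²sₕ²/nₕ.
Var(x̄_st) = 2.31633 + 328.95901 + 15.86837 = 347.14371 → 347.14.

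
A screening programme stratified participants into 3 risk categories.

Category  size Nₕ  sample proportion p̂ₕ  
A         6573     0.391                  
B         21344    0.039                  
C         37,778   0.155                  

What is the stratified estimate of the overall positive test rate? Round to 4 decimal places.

0.1409

N = 6573 + 21344 + 37778 = 65695.
Overall proportion = Σ (Nₕ/N)·p̂ₕ.
Σ Nₕp̂ₕ = 2570.043 + 832.416 + 5855.59 = 9258.049.
9258.049 / 65695 = 0.140925... → 0.1409.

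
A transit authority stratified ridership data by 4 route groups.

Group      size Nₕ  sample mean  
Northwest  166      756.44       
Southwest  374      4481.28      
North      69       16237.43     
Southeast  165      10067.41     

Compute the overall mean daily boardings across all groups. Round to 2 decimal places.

N = 166 + 374 + 69 + 165 = 774.
The stratified mean weights each stratum mean by its population share Nₕ/N.
Σ Nₕx̄ₕ = 166·756.44 + 374·4481.28 + 69·16237.43 + 165·10067.41 = 125569.04 + 1675998.72 + 1120382.67 + 1661122.65 = 4583073.08.
Divide by N: 4583073.08 / 774 = 5921.2830... → 5921.28.

5921.28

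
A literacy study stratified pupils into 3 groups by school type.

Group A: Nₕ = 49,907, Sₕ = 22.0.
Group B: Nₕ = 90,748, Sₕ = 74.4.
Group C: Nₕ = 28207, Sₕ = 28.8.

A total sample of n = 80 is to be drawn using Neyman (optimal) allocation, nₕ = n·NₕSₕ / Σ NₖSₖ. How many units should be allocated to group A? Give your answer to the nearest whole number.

A: NₕSₕ = 49907·22.0 = 1097954
B: NₕSₕ = 90748·74.4 = 6751651.2
C: NₕSₕ = 28207·28.8 = 812361.6
Σ NₕSₕ = 8661966.8.
n_A = 80·1097954/8661966.8 = 10.140... → 10.

10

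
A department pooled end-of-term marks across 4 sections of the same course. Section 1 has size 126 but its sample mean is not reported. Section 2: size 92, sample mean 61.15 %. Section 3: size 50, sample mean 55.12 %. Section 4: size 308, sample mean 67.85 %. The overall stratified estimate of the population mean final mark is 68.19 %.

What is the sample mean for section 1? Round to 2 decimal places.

N = 126 + 92 + 50 + 308 = 576.
Overall total = μ·N = 68.19·576 = 39277.44.
Subtract the known strata: 92·61.15 + 50·55.12 + 308·67.85 = 29279.6.
Remaining total for section 1: 39277.44 − 29279.6 = 9997.84.
Divide by its size: 9997.84 / 126 = 79.3479... → 79.35.

79.35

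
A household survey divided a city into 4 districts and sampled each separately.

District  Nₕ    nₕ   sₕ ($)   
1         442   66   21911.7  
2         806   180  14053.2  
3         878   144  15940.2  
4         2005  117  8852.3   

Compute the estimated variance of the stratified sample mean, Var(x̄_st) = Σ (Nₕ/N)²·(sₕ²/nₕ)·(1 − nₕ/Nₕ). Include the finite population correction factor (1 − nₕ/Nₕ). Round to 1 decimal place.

N = 4131; Wₕ = Nₕ/N.
district 1: (442/4131)²·21911.7²/66·(1 − 66/442) = 70844.7929
district 2: (806/4131)²·14053.2²/180·(1 − 180/806) = 32439.7078
district 3: (878/4131)²·15940.2²/144·(1 − 144/878) = 66635.4333
district 4: (2005/4131)²·8852.3²/117·(1 − 117/2005) = 148570.4238
Sum = 318490.3579 → 318490.4.

318490.4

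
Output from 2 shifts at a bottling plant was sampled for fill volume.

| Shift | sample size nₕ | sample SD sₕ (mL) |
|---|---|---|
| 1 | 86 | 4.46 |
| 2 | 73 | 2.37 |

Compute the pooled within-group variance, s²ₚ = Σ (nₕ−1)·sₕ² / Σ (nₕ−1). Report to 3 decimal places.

13.345

Degrees of freedom: 85 + 72 = 157.
Σ(nₕ−1)sₕ² = 85·19.8916 + 72·5.6169 = 2095.2028.
s²ₚ = 2095.2028 / 157 = 13.34524... → 13.345.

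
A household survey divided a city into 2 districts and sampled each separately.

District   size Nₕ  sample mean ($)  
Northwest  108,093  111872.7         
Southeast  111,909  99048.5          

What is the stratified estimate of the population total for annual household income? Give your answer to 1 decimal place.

23177074347.6

Estimate total by summing Nₕ·x̄ₕ over strata.
108093·111872.7 + 111909·99048.5 = 12092655761.1 + 11084418586.5 = 23177074347.6.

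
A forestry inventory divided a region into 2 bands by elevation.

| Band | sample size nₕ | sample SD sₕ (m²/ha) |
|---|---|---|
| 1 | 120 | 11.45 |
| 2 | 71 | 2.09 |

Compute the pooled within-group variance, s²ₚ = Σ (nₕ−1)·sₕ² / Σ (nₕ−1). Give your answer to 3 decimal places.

84.164

1: (120−1)·11.45² = 119·131.1025 = 15601.1975
2: (71−1)·2.09² = 70·4.3681 = 305.767
Numerator = 15906.9645; denominator = Σ(nₕ−1) = 189.
s²ₚ = 15906.9645/189 = 84.16383... → 84.164.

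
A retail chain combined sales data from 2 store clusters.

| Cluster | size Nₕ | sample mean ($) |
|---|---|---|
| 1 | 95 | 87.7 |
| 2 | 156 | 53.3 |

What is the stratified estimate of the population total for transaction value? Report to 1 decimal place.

16646.3

1: 95·87.7 = 8331.5
2: 156·53.3 = 8314.8
τ̂ = Σ Nₕx̄ₕ = 16646.3.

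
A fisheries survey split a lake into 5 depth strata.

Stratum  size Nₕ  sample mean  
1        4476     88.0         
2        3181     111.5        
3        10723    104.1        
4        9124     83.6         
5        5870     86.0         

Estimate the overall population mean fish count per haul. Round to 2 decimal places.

N = 33374; weights Wₕ = Nₕ/N = (0.1341, 0.0953, 0.3213, 0.2734, 0.1759).
x̄_st = Σ Wₕ·x̄ₕ = 0.1341·88.0 + 0.0953·111.5 + 0.3213·104.1 + 0.2734·83.6 + 0.1759·86.0 ≈ 93.8581...
→ 93.86.

93.86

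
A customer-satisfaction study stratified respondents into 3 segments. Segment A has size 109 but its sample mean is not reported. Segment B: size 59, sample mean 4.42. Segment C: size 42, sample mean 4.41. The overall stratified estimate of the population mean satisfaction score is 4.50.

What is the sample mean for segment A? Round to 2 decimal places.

4.58

Σ Nₕx̄ₕ = N·μ, so 109·x̄_A = 210·4.50 − (59·4.42 + 42·4.41).
= 945 − 446 = 499.
x̄_A = 499 / 109 = 4.5780... → 4.58.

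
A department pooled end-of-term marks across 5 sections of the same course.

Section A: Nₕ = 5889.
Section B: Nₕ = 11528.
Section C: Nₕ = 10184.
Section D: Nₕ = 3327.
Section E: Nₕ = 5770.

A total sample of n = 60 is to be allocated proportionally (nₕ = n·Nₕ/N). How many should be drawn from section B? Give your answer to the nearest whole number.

N = 5889 + 11528 + 10184 + 3327 + 5770 = 36698.
n_B = 60·11528/36698 = 18.848... → 19.

19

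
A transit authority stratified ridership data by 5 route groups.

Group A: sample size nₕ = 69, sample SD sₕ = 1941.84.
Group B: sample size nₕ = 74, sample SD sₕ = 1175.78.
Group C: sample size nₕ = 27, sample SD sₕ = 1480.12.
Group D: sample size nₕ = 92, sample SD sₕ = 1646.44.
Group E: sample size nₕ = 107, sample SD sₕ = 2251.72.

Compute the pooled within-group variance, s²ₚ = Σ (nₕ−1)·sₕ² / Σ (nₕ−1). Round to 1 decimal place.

3292348.8

A: (69−1)·1941.84² = 68·3770742.5856 = 256410495.8208
B: (74−1)·1175.78² = 73·1382458.6084 = 100919478.4132
C: (27−1)·1480.12² = 26·2190755.2144 = 56959635.5744
D: (92−1)·1646.44² = 91·2710764.6736 = 246679585.2976
E: (107−1)·2251.72² = 106·5070242.9584 = 537445753.5904
Numerator = 1198414948.6964; denominator = Σ(nₕ−1) = 364.
s²ₚ = 1198414948.6964/364 = 3292348.760... → 3292348.8.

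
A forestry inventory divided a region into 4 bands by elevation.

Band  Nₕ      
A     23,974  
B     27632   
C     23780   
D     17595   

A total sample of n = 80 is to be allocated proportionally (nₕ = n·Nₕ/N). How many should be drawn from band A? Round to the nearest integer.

Share of band A = 23974/92981 = 0.25784.
Allocate 80 × 0.25784 = 20.627... → 21.

21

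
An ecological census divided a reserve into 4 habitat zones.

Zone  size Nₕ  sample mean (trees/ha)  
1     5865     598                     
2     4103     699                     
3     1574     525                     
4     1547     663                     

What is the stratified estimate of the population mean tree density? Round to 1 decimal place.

N = 5865 + 4103 + 1574 + 1547 = 13089.
Overall mean = Σ (Nₕ/N)·x̄ₕ — weight by population share, not a simple average.
Σ Nₕx̄ₕ = 5865·598 + 4103·699 + 1574·525 + 1547·663 = 3507270 + 2867997 + 826350 + 1025661 = 8227278.
Divide by N: 8227278 / 13089 = 628.564... → 628.6.

628.6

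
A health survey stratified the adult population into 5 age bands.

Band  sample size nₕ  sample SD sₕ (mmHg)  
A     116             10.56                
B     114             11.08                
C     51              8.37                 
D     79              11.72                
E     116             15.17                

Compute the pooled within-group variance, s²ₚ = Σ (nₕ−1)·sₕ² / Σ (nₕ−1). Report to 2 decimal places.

A: (116−1)·10.56² = 115·111.5136 = 12824.064
B: (114−1)·11.08² = 113·122.7664 = 13872.6032
C: (51−1)·8.37² = 50·70.0569 = 3502.845
D: (79−1)·11.72² = 78·137.3584 = 10713.9552
E: (116−1)·15.17² = 115·230.1289 = 26464.8235
Numerator = 67378.2909; denominator = Σ(nₕ−1) = 471.
s²ₚ = 67378.2909/471 = 143.0537... → 143.05.

143.05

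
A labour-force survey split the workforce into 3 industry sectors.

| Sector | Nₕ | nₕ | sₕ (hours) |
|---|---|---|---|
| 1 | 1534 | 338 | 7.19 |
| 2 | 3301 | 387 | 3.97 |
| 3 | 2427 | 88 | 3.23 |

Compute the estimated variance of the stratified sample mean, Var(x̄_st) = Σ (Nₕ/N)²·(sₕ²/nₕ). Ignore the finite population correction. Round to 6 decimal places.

0.028481

N = 7262; Wₕ = Nₕ/N.
sector 1: (1534/7262)²·7.19²/338 = 0.006824633
sector 2: (3301/7262)²·3.97²/387 = 0.008414893
sector 3: (2427/7262)²·3.23²/88 = 0.013241874
Sum = 0.028481400 → 0.028481.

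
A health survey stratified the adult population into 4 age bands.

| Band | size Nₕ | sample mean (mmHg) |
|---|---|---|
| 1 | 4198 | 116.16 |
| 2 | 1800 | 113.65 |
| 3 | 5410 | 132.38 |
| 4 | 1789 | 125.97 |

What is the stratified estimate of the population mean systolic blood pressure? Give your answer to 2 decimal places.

123.80

N = 4198 + 1800 + 5410 + 1789 = 13197.
The stratified mean weights each stratum mean by its population share Nₕ/N.
Σ Nₕx̄ₕ = 4198·116.16 + 1800·113.65 + 5410·132.38 + 1789·125.97 = 487639.68 + 204570 + 716175.8 + 225360.33 = 1633745.81.
Divide by N: 1633745.81 / 13197 = 123.7968... → 123.80.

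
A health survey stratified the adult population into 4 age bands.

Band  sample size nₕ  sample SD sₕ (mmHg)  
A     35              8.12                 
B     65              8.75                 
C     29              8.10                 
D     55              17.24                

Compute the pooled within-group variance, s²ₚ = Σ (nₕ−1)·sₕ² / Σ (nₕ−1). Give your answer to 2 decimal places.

Degrees of freedom: 34 + 64 + 28 + 54 = 180.
Σ(nₕ−1)sₕ² = 34·65.9344 + 64·76.5625 + 28·65.61 + 54·297.2176 = 25028.6.
s²ₚ = 25028.6 / 180 = 139.0478... → 139.05.

139.05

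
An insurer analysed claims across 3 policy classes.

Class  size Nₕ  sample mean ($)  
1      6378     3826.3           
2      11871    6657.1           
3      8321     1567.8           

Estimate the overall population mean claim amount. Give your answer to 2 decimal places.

4383.75

x̄_st = (Σ Nₕx̄ₕ) / (Σ Nₕ) = (6378·3826.3 + 11871·6657.1 + 8321·1567.8) / 26570
= 116476239.3 / 26570 = 4383.7501... → 4383.75.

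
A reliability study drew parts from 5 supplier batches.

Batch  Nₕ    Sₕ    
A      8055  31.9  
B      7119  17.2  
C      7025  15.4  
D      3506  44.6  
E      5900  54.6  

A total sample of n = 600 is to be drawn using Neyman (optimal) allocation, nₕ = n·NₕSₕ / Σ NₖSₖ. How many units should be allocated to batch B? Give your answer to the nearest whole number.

76

A: NₕSₕ = 8055·31.9 = 256954.5
B: NₕSₕ = 7119·17.2 = 122446.8
C: NₕSₕ = 7025·15.4 = 108185
D: NₕSₕ = 3506·44.6 = 156367.6
E: NₕSₕ = 5900·54.6 = 322140
Σ NₕSₕ = 966093.9.
n_B = 600·122446.8/966093.9 = 76.047... → 76.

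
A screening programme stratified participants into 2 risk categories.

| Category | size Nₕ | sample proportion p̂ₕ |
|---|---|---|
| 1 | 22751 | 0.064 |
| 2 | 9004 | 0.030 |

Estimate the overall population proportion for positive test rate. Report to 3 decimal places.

0.054

Wₕ = Nₕ/N with N = 31755: 0.7165, 0.2835.
p̂_st = 0.7165·0.064 + 0.2835·0.030 ≈ 0.05436... → 0.054.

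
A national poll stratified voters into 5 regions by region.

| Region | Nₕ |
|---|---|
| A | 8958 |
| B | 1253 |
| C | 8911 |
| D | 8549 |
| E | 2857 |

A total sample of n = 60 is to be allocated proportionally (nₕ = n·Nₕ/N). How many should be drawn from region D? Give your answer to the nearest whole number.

17

N = 8958 + 1253 + 8911 + 8549 + 2857 = 30528.
n_D = 60·8549/30528 = 16.802... → 17.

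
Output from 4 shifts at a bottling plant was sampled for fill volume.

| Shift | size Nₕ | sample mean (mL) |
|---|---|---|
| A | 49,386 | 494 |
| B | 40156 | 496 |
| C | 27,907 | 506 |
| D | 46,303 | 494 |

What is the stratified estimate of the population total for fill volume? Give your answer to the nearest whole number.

81308684

Estimate total by summing Nₕ·x̄ₕ over strata.
49386·494 + 40156·496 + 27907·506 + 46303·494 = 24396684 + 19917376 + 14120942 + 22873682 = 81308684.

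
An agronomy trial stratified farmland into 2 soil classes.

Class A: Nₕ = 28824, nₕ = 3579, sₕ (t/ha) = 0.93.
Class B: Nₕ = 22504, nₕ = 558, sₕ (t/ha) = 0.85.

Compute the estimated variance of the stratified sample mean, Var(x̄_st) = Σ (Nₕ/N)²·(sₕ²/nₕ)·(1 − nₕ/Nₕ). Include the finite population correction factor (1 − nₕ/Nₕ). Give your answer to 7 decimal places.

N = 51328; Wₕ = Nₕ/N.
class A: (28824/51328)²·0.93²/3579·(1 − 3579/28824) = 0.0000667460
class B: (22504/51328)²·0.85²/558·(1 − 558/22504) = 0.0002427225
Sum = 0.0003094685 → 0.0003095.

0.0003095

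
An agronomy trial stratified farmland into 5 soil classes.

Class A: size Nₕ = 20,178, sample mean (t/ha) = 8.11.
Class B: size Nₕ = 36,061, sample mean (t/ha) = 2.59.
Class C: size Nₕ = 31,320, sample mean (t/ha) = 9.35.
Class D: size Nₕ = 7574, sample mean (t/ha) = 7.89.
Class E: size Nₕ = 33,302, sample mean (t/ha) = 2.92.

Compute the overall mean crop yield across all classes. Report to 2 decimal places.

N = 20178 + 36061 + 31320 + 7574 + 33302 = 128435.
Overall mean = Σ (Nₕ/N)·x̄ₕ — weight by population share, not a simple average.
Σ Nₕx̄ₕ = 20178·8.11 + 36061·2.59 + 31320·9.35 + 7574·7.89 + 33302·2.92 = 163643.58 + 93397.99 + 292842 + 59758.86 + 97241.84 = 706884.27.
Divide by N: 706884.27 / 128435 = 5.5038... → 5.50.

5.50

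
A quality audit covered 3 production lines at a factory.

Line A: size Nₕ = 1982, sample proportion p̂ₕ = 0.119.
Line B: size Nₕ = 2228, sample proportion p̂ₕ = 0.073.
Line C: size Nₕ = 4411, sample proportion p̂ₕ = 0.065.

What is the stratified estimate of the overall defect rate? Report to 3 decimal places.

0.079

Wₕ = Nₕ/N with N = 8621: 0.2299, 0.2584, 0.5117.
p̂_st = 0.2299·0.119 + 0.2584·0.073 + 0.5117·0.065 ≈ 0.07948... → 0.079.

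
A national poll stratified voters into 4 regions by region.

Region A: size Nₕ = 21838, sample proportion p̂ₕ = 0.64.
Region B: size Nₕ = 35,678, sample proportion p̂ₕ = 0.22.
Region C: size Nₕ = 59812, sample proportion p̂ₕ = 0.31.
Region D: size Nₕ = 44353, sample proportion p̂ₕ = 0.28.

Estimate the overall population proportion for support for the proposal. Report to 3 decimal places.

0.326

N = 21838 + 35678 + 59812 + 44353 = 161681.
Overall proportion = Σ (Nₕ/N)·p̂ₕ.
Σ Nₕp̂ₕ = 13976.32 + 7849.16 + 18541.72 + 12418.84 = 52786.04.
52786.04 / 161681 = 0.32648... → 0.326.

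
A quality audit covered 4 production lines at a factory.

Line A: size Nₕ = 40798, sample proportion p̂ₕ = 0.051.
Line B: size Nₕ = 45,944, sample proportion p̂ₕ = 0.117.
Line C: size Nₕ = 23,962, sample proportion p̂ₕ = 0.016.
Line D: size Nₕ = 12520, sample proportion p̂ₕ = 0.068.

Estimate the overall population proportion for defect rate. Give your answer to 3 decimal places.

Wₕ = Nₕ/N with N = 123224: 0.3311, 0.3728, 0.1945, 0.1016.
p̂_st = 0.3311·0.051 + 0.3728·0.117 + 0.1945·0.016 + 0.1016·0.068 ≈ 0.07053... → 0.071.

0.071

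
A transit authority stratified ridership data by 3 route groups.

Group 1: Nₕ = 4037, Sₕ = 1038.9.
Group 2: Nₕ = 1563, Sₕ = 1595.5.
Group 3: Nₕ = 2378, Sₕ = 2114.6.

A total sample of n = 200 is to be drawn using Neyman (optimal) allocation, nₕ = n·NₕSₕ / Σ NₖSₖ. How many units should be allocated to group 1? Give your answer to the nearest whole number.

72

1: NₕSₕ = 4037·1038.9 = 4194039.3
2: NₕSₕ = 1563·1595.5 = 2493766.5
3: NₕSₕ = 2378·2114.6 = 5028518.8
Σ NₕSₕ = 11716324.6.
n_1 = 200·4194039.3/11716324.6 = 71.593... → 72.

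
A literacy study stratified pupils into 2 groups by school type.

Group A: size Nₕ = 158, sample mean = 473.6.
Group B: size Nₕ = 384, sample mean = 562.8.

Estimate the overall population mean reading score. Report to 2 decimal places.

N = 542; weights Wₕ = Nₕ/N = (0.2915, 0.7085).
x̄_st = Σ Wₕ·x̄ₕ = 0.2915·473.6 + 0.7085·562.8 ≈ 536.7970...
→ 536.80.

536.80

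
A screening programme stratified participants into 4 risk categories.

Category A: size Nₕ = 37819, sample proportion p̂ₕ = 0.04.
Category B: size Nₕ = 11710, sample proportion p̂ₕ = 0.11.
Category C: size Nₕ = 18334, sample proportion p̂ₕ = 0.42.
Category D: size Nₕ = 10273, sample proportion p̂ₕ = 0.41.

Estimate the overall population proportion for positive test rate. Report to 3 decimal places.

Wₕ = Nₕ/N with N = 78136: 0.4840, 0.1499, 0.2346, 0.1315.
p̂_st = 0.4840·0.04 + 0.1499·0.11 + 0.2346·0.42 + 0.1315·0.41 ≈ 0.18830... → 0.188.

0.188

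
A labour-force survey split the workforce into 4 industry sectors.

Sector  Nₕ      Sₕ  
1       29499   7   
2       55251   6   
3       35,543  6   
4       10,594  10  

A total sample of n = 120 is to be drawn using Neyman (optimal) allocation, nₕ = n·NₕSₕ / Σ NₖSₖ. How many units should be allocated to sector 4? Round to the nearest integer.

Σ NₕSₕ = 29499·7 + 55251·6 + 35543·6 + 10594·10 = 857197.
Share for 4: 105940/857197 = 0.12359.
n_4 = 120 × 0.12359 = 14.831... → 15.

15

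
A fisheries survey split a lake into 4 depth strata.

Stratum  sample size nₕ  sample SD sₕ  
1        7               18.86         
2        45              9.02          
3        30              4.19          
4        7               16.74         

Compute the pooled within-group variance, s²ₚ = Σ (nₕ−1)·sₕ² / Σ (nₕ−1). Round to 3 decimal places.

1: (7−1)·18.86² = 6·355.6996 = 2134.1976
2: (45−1)·9.02² = 44·81.3604 = 3579.8576
3: (30−1)·4.19² = 29·17.5561 = 509.1269
4: (7−1)·16.74² = 6·280.2276 = 1681.3656
Numerator = 7904.5477; denominator = Σ(nₕ−1) = 85.
s²ₚ = 7904.5477/85 = 92.99468... → 92.995.

92.995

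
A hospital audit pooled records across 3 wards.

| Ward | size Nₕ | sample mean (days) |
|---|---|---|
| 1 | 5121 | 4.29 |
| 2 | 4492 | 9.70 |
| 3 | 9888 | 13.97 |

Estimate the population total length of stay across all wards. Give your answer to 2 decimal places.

203676.85

Estimate total by summing Nₕ·x̄ₕ over strata.
5121·4.29 + 4492·9.70 + 9888·13.97 = 21969.09 + 43572.4 + 138135.36 = 203676.85.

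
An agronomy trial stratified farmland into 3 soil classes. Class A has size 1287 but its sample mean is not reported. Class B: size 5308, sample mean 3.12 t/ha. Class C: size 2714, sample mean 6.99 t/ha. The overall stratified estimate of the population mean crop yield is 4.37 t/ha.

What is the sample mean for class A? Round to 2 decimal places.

N = 1287 + 5308 + 2714 = 9309.
Overall total = μ·N = 4.37·9309 = 40680.33.
Subtract the known strata: 5308·3.12 + 2714·6.99 = 35531.82.
Remaining total for class A: 40680.33 − 35531.82 = 5148.51.
Divide by its size: 5148.51 / 1287 = 4.0004... → 4.00.

4.00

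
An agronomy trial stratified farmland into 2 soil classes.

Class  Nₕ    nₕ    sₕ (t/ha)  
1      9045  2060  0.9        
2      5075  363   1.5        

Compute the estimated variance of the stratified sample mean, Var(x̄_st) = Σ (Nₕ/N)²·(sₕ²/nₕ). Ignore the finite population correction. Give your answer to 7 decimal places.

N = 14120; Wₕ = Nₕ/N.
class 1: (9045/14120)²·0.9²/2060 = 0.0001613487
class 2: (5075/14120)²·1.5²/363 = 0.0008007162
Sum = 0.0009620649 → 0.0009621.

0.0009621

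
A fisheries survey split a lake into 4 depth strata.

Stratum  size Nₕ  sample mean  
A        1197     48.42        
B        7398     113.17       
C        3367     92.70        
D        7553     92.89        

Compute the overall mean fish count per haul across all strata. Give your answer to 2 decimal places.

N = 1197 + 7398 + 3367 + 7553 = 19515.
Weight each subgroup mean by Nₕ/N and sum.
Σ Nₕx̄ₕ = 1197·48.42 + 7398·113.17 + 3367·92.70 + 7553·92.89 = 57958.74 + 837231.66 + 312120.9 + 701598.17 = 1908909.47.
Divide by N: 1908909.47 / 19515 = 97.8175... → 97.82.

97.82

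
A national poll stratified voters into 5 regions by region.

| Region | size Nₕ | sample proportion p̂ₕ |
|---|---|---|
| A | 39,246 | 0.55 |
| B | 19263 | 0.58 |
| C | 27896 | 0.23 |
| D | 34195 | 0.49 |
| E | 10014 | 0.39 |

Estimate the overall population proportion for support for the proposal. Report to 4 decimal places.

N = 39246 + 19263 + 27896 + 34195 + 10014 = 130614.
Overall proportion = Σ (Nₕ/N)·p̂ₕ.
Σ Nₕp̂ₕ = 21585.3 + 11172.54 + 6416.08 + 16755.55 + 3905.46 = 59834.93.
59834.93 / 130614 = 0.458105... → 0.4581.

0.4581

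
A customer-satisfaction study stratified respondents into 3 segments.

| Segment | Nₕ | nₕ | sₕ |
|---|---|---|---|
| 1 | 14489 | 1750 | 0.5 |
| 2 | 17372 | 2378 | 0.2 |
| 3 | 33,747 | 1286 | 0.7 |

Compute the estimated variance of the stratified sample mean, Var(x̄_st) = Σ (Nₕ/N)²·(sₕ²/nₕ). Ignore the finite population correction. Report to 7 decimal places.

N = 65608; Wₕ = Nₕ/N.
segment 1: (14489/65608)²·0.5²/1750 = 0.0000069673
segment 2: (17372/65608)²·0.2²/2378 = 0.0000011793
segment 3: (33747/65608)²·0.7²/1286 = 0.0001008119
Sum = 0.0001089586 → 0.0001090.

0.0001090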